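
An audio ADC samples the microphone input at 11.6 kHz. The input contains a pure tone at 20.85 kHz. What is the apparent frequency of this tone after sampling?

2.35 kHz

20.85 kHz mod fs = 9.25 kHz.
9.25 kHz > fs/2 = 5.8 kHz, folds to fs − 9.25 kHz = 2.35 kHz.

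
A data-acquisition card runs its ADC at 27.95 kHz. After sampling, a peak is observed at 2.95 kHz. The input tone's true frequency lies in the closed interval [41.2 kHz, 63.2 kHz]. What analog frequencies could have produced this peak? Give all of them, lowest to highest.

52.95 kHz, 58.85 kHz

Frequencies that alias to 2.95 kHz are k·fs ± 2.95 kHz for integer k ≥ 0.
k=0: 2.95 kHz.
k=1: 25 kHz, 30.9 kHz.
k=2: 52.95 kHz, 58.85 kHz.
k=3: 80.9 kHz, 86.8 kHz.
Within [41.2 kHz, 63.2 kHz]: 52.95 kHz, 58.85 kHz.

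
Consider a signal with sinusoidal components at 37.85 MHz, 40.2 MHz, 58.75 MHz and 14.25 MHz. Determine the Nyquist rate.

Highest-frequency component: 58.75 MHz.
Nyquist rate = 2 × 58.75 MHz = 117.5 MHz.

117.5 MHz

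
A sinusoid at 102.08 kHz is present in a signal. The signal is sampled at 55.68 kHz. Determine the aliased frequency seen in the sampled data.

9.28 kHz

102.08 kHz mod fs = 46.4 kHz.
46.4 kHz > fs/2 = 27.84 kHz, folds to fs − 46.4 kHz = 9.28 kHz.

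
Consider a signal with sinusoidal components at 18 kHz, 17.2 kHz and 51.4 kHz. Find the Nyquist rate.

102.8 kHz

Highest-frequency component: 51.4 kHz.
Nyquist rate = 2 × 51.4 kHz = 102.8 kHz.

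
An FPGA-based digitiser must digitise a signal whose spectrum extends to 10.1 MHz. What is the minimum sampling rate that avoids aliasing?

Nyquist rate = 2 × 10.1 MHz = 20.2 MHz.

20.2 MHz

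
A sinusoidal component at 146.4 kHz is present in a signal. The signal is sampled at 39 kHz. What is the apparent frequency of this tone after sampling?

9.6 kHz

146.4 kHz mod fs = 29.4 kHz.
29.4 kHz > fs/2 = 19.5 kHz, folds to fs − 29.4 kHz = 9.6 kHz.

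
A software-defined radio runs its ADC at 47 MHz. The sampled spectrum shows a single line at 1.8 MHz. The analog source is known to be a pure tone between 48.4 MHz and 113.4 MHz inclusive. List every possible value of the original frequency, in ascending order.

Frequencies that alias to 1.8 MHz are k·fs ± 1.8 MHz for integer k ≥ 0.
k=0: 1.8 MHz.
k=1: 45.2 MHz, 48.8 MHz.
k=2: 92.2 MHz, 95.8 MHz.
k=3: 139.2 MHz, 142.8 MHz.
Within [48.4 MHz, 113.4 MHz]: 48.8 MHz, 92.2 MHz, 95.8 MHz.

48.8 MHz, 92.2 MHz, 95.8 MHz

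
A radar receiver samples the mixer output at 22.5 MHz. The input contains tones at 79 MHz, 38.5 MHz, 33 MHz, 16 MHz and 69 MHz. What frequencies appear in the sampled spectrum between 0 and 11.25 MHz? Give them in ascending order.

1.5 MHz, 6.5 MHz, 10.5 MHz, 11 MHz

fs/2 = 11.25 MHz.
79 MHz mod fs = 11.5 MHz.
11.5 MHz > fs/2 = 11.25 MHz, folds to fs − 11.5 MHz = 11 MHz.
38.5 MHz mod fs = 16 MHz.
16 MHz > fs/2 = 11.25 MHz, folds to fs − 16 MHz = 6.5 MHz.
33 MHz mod fs = 10.5 MHz.
10.5 MHz ≤ fs/2 = 11.25 MHz, appears at 10.5 MHz.
16 MHz > fs/2 = 11.25 MHz, folds to fs − 16 MHz = 6.5 MHz.
69 MHz mod fs = 1.5 MHz.
1.5 MHz ≤ fs/2 = 11.25 MHz, appears at 1.5 MHz.
Distinct values: {1.5 MHz, 6.5 MHz, 10.5 MHz, 11 MHz}.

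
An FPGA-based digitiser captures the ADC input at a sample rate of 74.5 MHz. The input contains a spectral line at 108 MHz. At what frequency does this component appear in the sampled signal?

33.5 MHz

108 MHz mod fs = 33.5 MHz.
33.5 MHz ≤ fs/2 = 37.25 MHz, appears at 33.5 MHz.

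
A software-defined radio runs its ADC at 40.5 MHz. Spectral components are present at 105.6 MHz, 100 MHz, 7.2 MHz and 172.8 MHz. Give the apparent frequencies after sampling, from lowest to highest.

7.2 MHz, 10.8 MHz, 15.9 MHz, 19 MHz

fs/2 = 20.25 MHz.
105.6 MHz mod fs = 24.6 MHz.
24.6 MHz > fs/2 = 20.25 MHz, folds to fs − 24.6 MHz = 15.9 MHz.
100 MHz mod fs = 19 MHz.
19 MHz ≤ fs/2 = 20.25 MHz, appears at 19 MHz.
7.2 MHz ≤ fs/2 = 20.25 MHz, passes unchanged.
172.8 MHz mod fs = 10.8 MHz.
10.8 MHz ≤ fs/2 = 20.25 MHz, appears at 10.8 MHz.
Distinct values: {7.2 MHz, 10.8 MHz, 15.9 MHz, 19 MHz}.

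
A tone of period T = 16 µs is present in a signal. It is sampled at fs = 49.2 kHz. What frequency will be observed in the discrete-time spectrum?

13.3 kHz

T = 16 µs → f = 1/T = 62.5 kHz.
62.5 kHz mod fs = 13.3 kHz.
13.3 kHz ≤ fs/2 = 24.6 kHz, appears at 13.3 kHz.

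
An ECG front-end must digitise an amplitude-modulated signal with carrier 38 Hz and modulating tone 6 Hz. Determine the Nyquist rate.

88 Hz

AM sidebands sit at fc ± fm = 32 Hz and 44 Hz.
Highest-frequency component: 44 Hz.
Nyquist rate = 2 × 44 Hz = 88 Hz.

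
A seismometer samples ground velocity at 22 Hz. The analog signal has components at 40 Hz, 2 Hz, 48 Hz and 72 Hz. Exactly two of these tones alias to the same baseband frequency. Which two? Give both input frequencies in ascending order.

40 Hz, 48 Hz

fs/2 = 11 Hz.
40 Hz mod fs = 18 Hz.
18 Hz > fs/2 = 11 Hz, folds to fs − 18 Hz = 4 Hz.
2 Hz ≤ fs/2 = 11 Hz, passes unchanged.
48 Hz mod fs = 4 Hz.
4 Hz ≤ fs/2 = 11 Hz, appears at 4 Hz.
72 Hz mod fs = 6 Hz.
6 Hz ≤ fs/2 = 11 Hz, appears at 6 Hz.
40 Hz and 48 Hz both map to 4 Hz.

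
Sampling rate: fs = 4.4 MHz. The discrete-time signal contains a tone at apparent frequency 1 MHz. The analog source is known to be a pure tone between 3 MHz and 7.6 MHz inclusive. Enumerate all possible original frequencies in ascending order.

Frequencies that alias to 1 MHz are k·fs ± 1 MHz for integer k ≥ 0.
k=0: 1 MHz.
k=1: 3.4 MHz, 5.4 MHz.
k=2: 7.8 MHz, 9.8 MHz.
Within [3 MHz, 7.6 MHz]: 3.4 MHz, 5.4 MHz.

3.4 MHz, 5.4 MHz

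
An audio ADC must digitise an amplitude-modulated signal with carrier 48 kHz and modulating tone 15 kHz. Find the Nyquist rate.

126 kHz

AM sidebands sit at fc ± fm = 33 kHz and 63 kHz.
Highest-frequency component: 63 kHz.
Nyquist rate = 2 × 63 kHz = 126 kHz.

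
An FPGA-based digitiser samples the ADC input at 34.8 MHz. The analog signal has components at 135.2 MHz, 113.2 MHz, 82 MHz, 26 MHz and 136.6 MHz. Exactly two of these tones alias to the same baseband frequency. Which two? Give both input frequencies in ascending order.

26 MHz, 113.2 MHz

fs/2 = 17.4 MHz.
135.2 MHz mod fs = 30.8 MHz.
30.8 MHz > fs/2 = 17.4 MHz, folds to fs − 30.8 MHz = 4 MHz.
113.2 MHz mod fs = 8.8 MHz.
8.8 MHz ≤ fs/2 = 17.4 MHz, appears at 8.8 MHz.
82 MHz mod fs = 12.4 MHz.
12.4 MHz ≤ fs/2 = 17.4 MHz, appears at 12.4 MHz.
26 MHz > fs/2 = 17.4 MHz, folds to fs − 26 MHz = 8.8 MHz.
136.6 MHz mod fs = 32.2 MHz.
32.2 MHz > fs/2 = 17.4 MHz, folds to fs − 32.2 MHz = 2.6 MHz.
26 MHz and 113.2 MHz both map to 8.8 MHz.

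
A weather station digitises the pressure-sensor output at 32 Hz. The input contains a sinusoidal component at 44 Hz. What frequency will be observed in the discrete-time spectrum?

12 Hz

44 Hz mod fs = 12 Hz.
12 Hz ≤ fs/2 = 16 Hz, appears at 12 Hz.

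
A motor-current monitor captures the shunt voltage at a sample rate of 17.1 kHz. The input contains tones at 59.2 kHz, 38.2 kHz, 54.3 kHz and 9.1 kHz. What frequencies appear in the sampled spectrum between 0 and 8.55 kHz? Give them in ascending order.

fs/2 = 8.55 kHz.
59.2 kHz mod fs = 7.9 kHz.
7.9 kHz ≤ fs/2 = 8.55 kHz, appears at 7.9 kHz.
38.2 kHz mod fs = 4 kHz.
4 kHz ≤ fs/2 = 8.55 kHz, appears at 4 kHz.
54.3 kHz mod fs = 3 kHz.
3 kHz ≤ fs/2 = 8.55 kHz, appears at 3 kHz.
9.1 kHz > fs/2 = 8.55 kHz, folds to fs − 9.1 kHz = 8 kHz.
Distinct values: {3 kHz, 4 kHz, 7.9 kHz, 8 kHz}.

3 kHz, 4 kHz, 7.9 kHz, 8 kHz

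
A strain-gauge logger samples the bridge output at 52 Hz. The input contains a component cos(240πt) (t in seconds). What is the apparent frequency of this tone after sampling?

16 Hz

ω = 240π rad/s → f = ω/(2π) = 120 Hz.
120 Hz mod fs = 16 Hz.
16 Hz ≤ fs/2 = 26 Hz, appears at 16 Hz.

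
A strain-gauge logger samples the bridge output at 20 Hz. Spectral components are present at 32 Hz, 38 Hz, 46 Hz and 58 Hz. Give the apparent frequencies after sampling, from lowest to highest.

2 Hz, 6 Hz, 8 Hz

fs/2 = 10 Hz.
32 Hz mod fs = 12 Hz.
12 Hz > fs/2 = 10 Hz, folds to fs − 12 Hz = 8 Hz.
38 Hz mod fs = 18 Hz.
18 Hz > fs/2 = 10 Hz, folds to fs − 18 Hz = 2 Hz.
46 Hz mod fs = 6 Hz.
6 Hz ≤ fs/2 = 10 Hz, appears at 6 Hz.
58 Hz mod fs = 18 Hz.
18 Hz > fs/2 = 10 Hz, folds to fs − 18 Hz = 2 Hz.
Distinct values: {2 Hz, 6 Hz, 8 Hz}.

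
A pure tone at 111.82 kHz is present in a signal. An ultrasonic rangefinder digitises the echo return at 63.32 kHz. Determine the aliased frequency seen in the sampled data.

111.82 kHz mod fs = 48.5 kHz.
48.5 kHz > fs/2 = 31.66 kHz, folds to fs − 48.5 kHz = 14.82 kHz.

14.82 kHz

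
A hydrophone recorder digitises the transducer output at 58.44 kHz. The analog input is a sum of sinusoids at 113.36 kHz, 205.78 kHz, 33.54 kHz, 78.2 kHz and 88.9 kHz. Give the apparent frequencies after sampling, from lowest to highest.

fs/2 = 29.22 kHz.
113.36 kHz mod fs = 54.92 kHz.
54.92 kHz > fs/2 = 29.22 kHz, folds to fs − 54.92 kHz = 3.52 kHz.
205.78 kHz mod fs = 30.46 kHz.
30.46 kHz > fs/2 = 29.22 kHz, folds to fs − 30.46 kHz = 27.98 kHz.
33.54 kHz > fs/2 = 29.22 kHz, folds to fs − 33.54 kHz = 24.9 kHz.
78.2 kHz mod fs = 19.76 kHz.
19.76 kHz ≤ fs/2 = 29.22 kHz, appears at 19.76 kHz.
88.9 kHz mod fs = 30.46 kHz.
30.46 kHz > fs/2 = 29.22 kHz, folds to fs − 30.46 kHz = 27.98 kHz.
Distinct values: {3.52 kHz, 19.76 kHz, 24.9 kHz, 27.98 kHz}.

3.52 kHz, 19.76 kHz, 24.9 kHz, 27.98 kHz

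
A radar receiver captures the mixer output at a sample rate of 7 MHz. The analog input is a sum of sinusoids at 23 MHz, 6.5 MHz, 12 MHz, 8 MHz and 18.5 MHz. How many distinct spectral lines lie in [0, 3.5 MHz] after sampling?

4

fs/2 = 3.5 MHz.
23 MHz mod fs = 2 MHz.
2 MHz ≤ fs/2 = 3.5 MHz, appears at 2 MHz.
6.5 MHz > fs/2 = 3.5 MHz, folds to fs − 6.5 MHz = 0.5 MHz.
12 MHz mod fs = 5 MHz.
5 MHz > fs/2 = 3.5 MHz, folds to fs − 5 MHz = 2 MHz.
8 MHz mod fs = 1 MHz.
1 MHz ≤ fs/2 = 3.5 MHz, appears at 1 MHz.
18.5 MHz mod fs = 4.5 MHz.
4.5 MHz > fs/2 = 3.5 MHz, folds to fs − 4.5 MHz = 2.5 MHz.
Distinct values: {0.5 MHz, 1 MHz, 2 MHz, 2.5 MHz} → 4.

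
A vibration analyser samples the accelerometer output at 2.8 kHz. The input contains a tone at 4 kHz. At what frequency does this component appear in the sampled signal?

1.2 kHz

4 kHz mod fs = 1.2 kHz.
1.2 kHz ≤ fs/2 = 1.4 kHz, appears at 1.2 kHz.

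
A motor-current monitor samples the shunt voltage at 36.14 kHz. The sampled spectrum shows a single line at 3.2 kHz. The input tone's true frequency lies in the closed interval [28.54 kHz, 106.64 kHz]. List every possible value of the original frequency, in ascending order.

32.94 kHz, 39.34 kHz, 69.08 kHz, 75.48 kHz, 105.22 kHz

Frequencies that alias to 3.2 kHz are k·fs ± 3.2 kHz for integer k ≥ 0.
k=0: 3.2 kHz.
k=1: 32.94 kHz, 39.34 kHz.
k=2: 69.08 kHz, 75.48 kHz.
k=3: 105.22 kHz, 111.62 kHz.
k=4: 141.36 kHz, 147.76 kHz.
Within [28.54 kHz, 106.64 kHz]: 32.94 kHz, 39.34 kHz, 69.08 kHz, 75.48 kHz, 105.22 kHz.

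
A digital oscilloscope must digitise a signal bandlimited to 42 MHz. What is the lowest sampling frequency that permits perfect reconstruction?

Nyquist rate = 2 × 42 MHz = 84 MHz.

84 MHz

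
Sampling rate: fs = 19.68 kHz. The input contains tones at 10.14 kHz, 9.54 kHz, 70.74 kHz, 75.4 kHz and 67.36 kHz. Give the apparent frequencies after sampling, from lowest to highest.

fs/2 = 9.84 kHz.
10.14 kHz > fs/2 = 9.84 kHz, folds to fs − 10.14 kHz = 9.54 kHz.
9.54 kHz ≤ fs/2 = 9.84 kHz, passes unchanged.
70.74 kHz mod fs = 11.7 kHz.
11.7 kHz > fs/2 = 9.84 kHz, folds to fs − 11.7 kHz = 7.98 kHz.
75.4 kHz mod fs = 16.36 kHz.
16.36 kHz > fs/2 = 9.84 kHz, folds to fs − 16.36 kHz = 3.32 kHz.
67.36 kHz mod fs = 8.32 kHz.
8.32 kHz ≤ fs/2 = 9.84 kHz, appears at 8.32 kHz.
Distinct values: {3.32 kHz, 7.98 kHz, 8.32 kHz, 9.54 kHz}.

3.32 kHz, 7.98 kHz, 8.32 kHz, 9.54 kHz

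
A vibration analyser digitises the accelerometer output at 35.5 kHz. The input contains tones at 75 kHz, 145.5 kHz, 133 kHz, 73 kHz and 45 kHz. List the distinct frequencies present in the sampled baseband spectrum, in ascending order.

2 kHz, 3.5 kHz, 4 kHz, 9 kHz, 9.5 kHz

fs/2 = 17.75 kHz.
75 kHz mod fs = 4 kHz.
4 kHz ≤ fs/2 = 17.75 kHz, appears at 4 kHz.
145.5 kHz mod fs = 3.5 kHz.
3.5 kHz ≤ fs/2 = 17.75 kHz, appears at 3.5 kHz.
133 kHz mod fs = 26.5 kHz.
26.5 kHz > fs/2 = 17.75 kHz, folds to fs − 26.5 kHz = 9 kHz.
73 kHz mod fs = 2 kHz.
2 kHz ≤ fs/2 = 17.75 kHz, appears at 2 kHz.
45 kHz mod fs = 9.5 kHz.
9.5 kHz ≤ fs/2 = 17.75 kHz, appears at 9.5 kHz.
Distinct values: {2 kHz, 3.5 kHz, 4 kHz, 9 kHz, 9.5 kHz}.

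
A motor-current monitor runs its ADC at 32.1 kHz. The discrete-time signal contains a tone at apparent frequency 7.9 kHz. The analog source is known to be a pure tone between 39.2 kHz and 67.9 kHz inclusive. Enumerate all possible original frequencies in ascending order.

40 kHz, 56.3 kHz

Frequencies that alias to 7.9 kHz are k·fs ± 7.9 kHz for integer k ≥ 0.
k=0: 7.9 kHz.
k=1: 24.2 kHz, 40 kHz.
k=2: 56.3 kHz, 72.1 kHz.
k=3: 88.4 kHz, 104.2 kHz.
Within [39.2 kHz, 67.9 kHz]: 40 kHz, 56.3 kHz.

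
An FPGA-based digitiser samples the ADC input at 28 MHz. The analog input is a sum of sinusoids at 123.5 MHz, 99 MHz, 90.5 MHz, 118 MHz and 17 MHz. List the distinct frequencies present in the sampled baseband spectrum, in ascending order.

fs/2 = 14 MHz.
123.5 MHz mod fs = 11.5 MHz.
11.5 MHz ≤ fs/2 = 14 MHz, appears at 11.5 MHz.
99 MHz mod fs = 15 MHz.
15 MHz > fs/2 = 14 MHz, folds to fs − 15 MHz = 13 MHz.
90.5 MHz mod fs = 6.5 MHz.
6.5 MHz ≤ fs/2 = 14 MHz, appears at 6.5 MHz.
118 MHz mod fs = 6 MHz.
6 MHz ≤ fs/2 = 14 MHz, appears at 6 MHz.
17 MHz > fs/2 = 14 MHz, folds to fs − 17 MHz = 11 MHz.
Distinct values: {6 MHz, 6.5 MHz, 11 MHz, 11.5 MHz, 13 MHz}.

6 MHz, 6.5 MHz, 11 MHz, 11.5 MHz, 13 MHz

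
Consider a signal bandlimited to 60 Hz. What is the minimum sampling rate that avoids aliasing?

120 Hz

Nyquist rate = 2 × 60 Hz = 120 Hz.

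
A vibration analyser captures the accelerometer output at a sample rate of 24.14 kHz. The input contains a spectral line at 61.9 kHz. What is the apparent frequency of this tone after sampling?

10.52 kHz

61.9 kHz mod fs = 13.62 kHz.
13.62 kHz > fs/2 = 12.07 kHz, folds to fs − 13.62 kHz = 10.52 kHz.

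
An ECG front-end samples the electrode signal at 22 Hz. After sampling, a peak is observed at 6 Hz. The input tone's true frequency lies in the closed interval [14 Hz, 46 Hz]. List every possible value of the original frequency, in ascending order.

16 Hz, 28 Hz, 38 Hz

Frequencies that alias to 6 Hz are k·fs ± 6 Hz for integer k ≥ 0.
k=0: 6 Hz.
k=1: 16 Hz, 28 Hz.
k=2: 38 Hz, 50 Hz.
k=3: 60 Hz, 72 Hz.
Within [14 Hz, 46 Hz]: 16 Hz, 28 Hz, 38 Hz.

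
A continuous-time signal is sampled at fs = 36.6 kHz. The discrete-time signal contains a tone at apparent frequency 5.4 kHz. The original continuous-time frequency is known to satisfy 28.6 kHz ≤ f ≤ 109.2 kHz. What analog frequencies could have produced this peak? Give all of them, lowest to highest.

Frequencies that alias to 5.4 kHz are k·fs ± 5.4 kHz for integer k ≥ 0.
k=0: 5.4 kHz.
k=1: 31.2 kHz, 42 kHz.
k=2: 67.8 kHz, 78.6 kHz.
k=3: 104.4 kHz, 115.2 kHz.
k=4: 141 kHz, 151.8 kHz.
Within [28.6 kHz, 109.2 kHz]: 31.2 kHz, 42 kHz, 67.8 kHz, 78.6 kHz, 104.4 kHz.

31.2 kHz, 42 kHz, 67.8 kHz, 78.6 kHz, 104.4 kHz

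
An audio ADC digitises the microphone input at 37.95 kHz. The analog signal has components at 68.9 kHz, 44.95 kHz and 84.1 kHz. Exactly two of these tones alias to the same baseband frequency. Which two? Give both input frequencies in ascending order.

44.95 kHz, 68.9 kHz

fs/2 = 18.975 kHz.
68.9 kHz mod fs = 30.95 kHz.
30.95 kHz > fs/2 = 18.975 kHz, folds to fs − 30.95 kHz = 7 kHz.
44.95 kHz mod fs = 7 kHz.
7 kHz ≤ fs/2 = 18.975 kHz, appears at 7 kHz.
84.1 kHz mod fs = 8.2 kHz.
8.2 kHz ≤ fs/2 = 18.975 kHz, appears at 8.2 kHz.
44.95 kHz and 68.9 kHz both map to 7 kHz.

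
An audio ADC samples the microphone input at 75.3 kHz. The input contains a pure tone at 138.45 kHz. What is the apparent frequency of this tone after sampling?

138.45 kHz mod fs = 63.15 kHz.
63.15 kHz > fs/2 = 37.65 kHz, folds to fs − 63.15 kHz = 12.15 kHz.

12.15 kHz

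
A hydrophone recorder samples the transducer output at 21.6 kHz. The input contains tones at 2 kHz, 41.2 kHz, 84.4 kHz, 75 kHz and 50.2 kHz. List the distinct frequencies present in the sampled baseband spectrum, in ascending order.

2 kHz, 7 kHz, 10.2 kHz

fs/2 = 10.8 kHz.
2 kHz ≤ fs/2 = 10.8 kHz, passes unchanged.
41.2 kHz mod fs = 19.6 kHz.
19.6 kHz > fs/2 = 10.8 kHz, folds to fs − 19.6 kHz = 2 kHz.
84.4 kHz mod fs = 19.6 kHz.
19.6 kHz > fs/2 = 10.8 kHz, folds to fs − 19.6 kHz = 2 kHz.
75 kHz mod fs = 10.2 kHz.
10.2 kHz ≤ fs/2 = 10.8 kHz, appears at 10.2 kHz.
50.2 kHz mod fs = 7 kHz.
7 kHz ≤ fs/2 = 10.8 kHz, appears at 7 kHz.
Distinct values: {2 kHz, 7 kHz, 10.2 kHz}.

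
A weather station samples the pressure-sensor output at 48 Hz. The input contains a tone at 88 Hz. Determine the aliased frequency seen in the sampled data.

8 Hz

88 Hz mod fs = 40 Hz.
40 Hz > fs/2 = 24 Hz, folds to fs − 40 Hz = 8 Hz.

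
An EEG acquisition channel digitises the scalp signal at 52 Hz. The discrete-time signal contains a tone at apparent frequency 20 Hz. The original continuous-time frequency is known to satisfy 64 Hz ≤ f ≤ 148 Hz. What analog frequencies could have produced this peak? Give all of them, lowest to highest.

Frequencies that alias to 20 Hz are k·fs ± 20 Hz for integer k ≥ 0.
k=0: 20 Hz.
k=1: 32 Hz, 72 Hz.
k=2: 84 Hz, 124 Hz.
k=3: 136 Hz, 176 Hz.
k=4: 188 Hz, 228 Hz.
Within [64 Hz, 148 Hz]: 72 Hz, 84 Hz, 124 Hz, 136 Hz.

72 Hz, 84 Hz, 124 Hz, 136 Hz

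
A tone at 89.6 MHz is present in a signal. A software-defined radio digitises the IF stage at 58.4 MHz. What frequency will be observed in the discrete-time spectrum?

27.2 MHz

89.6 MHz mod fs = 31.2 MHz.
31.2 MHz > fs/2 = 29.2 MHz, folds to fs − 31.2 MHz = 27.2 MHz.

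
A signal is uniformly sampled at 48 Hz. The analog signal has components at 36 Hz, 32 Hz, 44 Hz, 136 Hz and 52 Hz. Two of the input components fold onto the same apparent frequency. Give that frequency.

4 Hz

fs/2 = 24 Hz.
36 Hz > fs/2 = 24 Hz, folds to fs − 36 Hz = 12 Hz.
32 Hz > fs/2 = 24 Hz, folds to fs − 32 Hz = 16 Hz.
44 Hz > fs/2 = 24 Hz, folds to fs − 44 Hz = 4 Hz.
136 Hz mod fs = 40 Hz.
40 Hz > fs/2 = 24 Hz, folds to fs − 40 Hz = 8 Hz.
52 Hz mod fs = 4 Hz.
4 Hz ≤ fs/2 = 24 Hz, appears at 4 Hz.
44 Hz and 52 Hz both map to 4 Hz.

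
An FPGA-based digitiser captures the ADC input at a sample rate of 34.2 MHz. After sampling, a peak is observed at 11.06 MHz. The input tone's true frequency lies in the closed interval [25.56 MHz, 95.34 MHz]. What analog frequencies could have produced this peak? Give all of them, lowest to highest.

45.26 MHz, 57.34 MHz, 79.46 MHz, 91.54 MHz

Frequencies that alias to 11.06 MHz are k·fs ± 11.06 MHz for integer k ≥ 0.
k=0: 11.06 MHz.
k=1: 23.14 MHz, 45.26 MHz.
k=2: 57.34 MHz, 79.46 MHz.
k=3: 91.54 MHz, 113.66 MHz.
k=4: 125.74 MHz, 147.86 MHz.
Within [25.56 MHz, 95.34 MHz]: 45.26 MHz, 57.34 MHz, 79.46 MHz, 91.54 MHz.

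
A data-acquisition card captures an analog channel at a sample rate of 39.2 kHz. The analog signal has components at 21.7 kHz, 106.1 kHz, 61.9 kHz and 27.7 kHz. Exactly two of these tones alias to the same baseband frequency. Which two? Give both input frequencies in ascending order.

fs/2 = 19.6 kHz.
21.7 kHz > fs/2 = 19.6 kHz, folds to fs − 21.7 kHz = 17.5 kHz.
106.1 kHz mod fs = 27.7 kHz.
27.7 kHz > fs/2 = 19.6 kHz, folds to fs − 27.7 kHz = 11.5 kHz.
61.9 kHz mod fs = 22.7 kHz.
22.7 kHz > fs/2 = 19.6 kHz, folds to fs − 22.7 kHz = 16.5 kHz.
27.7 kHz > fs/2 = 19.6 kHz, folds to fs − 27.7 kHz = 11.5 kHz.
27.7 kHz and 106.1 kHz both map to 11.5 kHz.

27.7 kHz, 106.1 kHz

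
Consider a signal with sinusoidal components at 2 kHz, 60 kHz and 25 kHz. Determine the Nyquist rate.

120 kHz

Highest-frequency component: 60 kHz.
Nyquist rate = 2 × 60 kHz = 120 kHz.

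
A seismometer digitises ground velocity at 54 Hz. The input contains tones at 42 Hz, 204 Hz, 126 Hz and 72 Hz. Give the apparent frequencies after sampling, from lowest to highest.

12 Hz, 18 Hz

fs/2 = 27 Hz.
42 Hz > fs/2 = 27 Hz, folds to fs − 42 Hz = 12 Hz.
204 Hz mod fs = 42 Hz.
42 Hz > fs/2 = 27 Hz, folds to fs − 42 Hz = 12 Hz.
126 Hz mod fs = 18 Hz.
18 Hz ≤ fs/2 = 27 Hz, appears at 18 Hz.
72 Hz mod fs = 18 Hz.
18 Hz ≤ fs/2 = 27 Hz, appears at 18 Hz.
Distinct values: {12 Hz, 18 Hz}.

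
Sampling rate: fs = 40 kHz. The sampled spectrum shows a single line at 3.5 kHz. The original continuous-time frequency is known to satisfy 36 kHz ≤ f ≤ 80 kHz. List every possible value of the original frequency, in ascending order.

Frequencies that alias to 3.5 kHz are k·fs ± 3.5 kHz for integer k ≥ 0.
k=0: 3.5 kHz.
k=1: 36.5 kHz, 43.5 kHz.
k=2: 76.5 kHz, 83.5 kHz.
k=3: 116.5 kHz, 123.5 kHz.
Within [36 kHz, 80 kHz]: 36.5 kHz, 43.5 kHz, 76.5 kHz.

36.5 kHz, 43.5 kHz, 76.5 kHz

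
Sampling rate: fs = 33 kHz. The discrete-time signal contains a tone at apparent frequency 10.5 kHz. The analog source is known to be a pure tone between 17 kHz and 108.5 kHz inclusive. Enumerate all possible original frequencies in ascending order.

Frequencies that alias to 10.5 kHz are k·fs ± 10.5 kHz for integer k ≥ 0.
k=0: 10.5 kHz.
k=1: 22.5 kHz, 43.5 kHz.
k=2: 55.5 kHz, 76.5 kHz.
k=3: 88.5 kHz, 109.5 kHz.
k=4: 121.5 kHz, 142.5 kHz.
Within [17 kHz, 108.5 kHz]: 22.5 kHz, 43.5 kHz, 55.5 kHz, 76.5 kHz, 88.5 kHz.

22.5 kHz, 43.5 kHz, 55.5 kHz, 76.5 kHz, 88.5 kHz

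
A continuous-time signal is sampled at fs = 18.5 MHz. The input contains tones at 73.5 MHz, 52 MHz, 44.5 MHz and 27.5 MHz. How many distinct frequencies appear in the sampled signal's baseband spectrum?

fs/2 = 9.25 MHz.
73.5 MHz mod fs = 18 MHz.
18 MHz > fs/2 = 9.25 MHz, folds to fs − 18 MHz = 0.5 MHz.
52 MHz mod fs = 15 MHz.
15 MHz > fs/2 = 9.25 MHz, folds to fs − 15 MHz = 3.5 MHz.
44.5 MHz mod fs = 7.5 MHz.
7.5 MHz ≤ fs/2 = 9.25 MHz, appears at 7.5 MHz.
27.5 MHz mod fs = 9 MHz.
9 MHz ≤ fs/2 = 9.25 MHz, appears at 9 MHz.
Distinct values: {0.5 MHz, 3.5 MHz, 7.5 MHz, 9 MHz} → 4.

4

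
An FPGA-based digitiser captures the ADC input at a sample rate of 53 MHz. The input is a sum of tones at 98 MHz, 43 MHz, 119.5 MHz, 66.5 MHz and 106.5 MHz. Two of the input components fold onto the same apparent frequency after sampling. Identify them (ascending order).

66.5 MHz, 119.5 MHz

fs/2 = 26.5 MHz.
98 MHz mod fs = 45 MHz.
45 MHz > fs/2 = 26.5 MHz, folds to fs − 45 MHz = 8 MHz.
43 MHz > fs/2 = 26.5 MHz, folds to fs − 43 MHz = 10 MHz.
119.5 MHz mod fs = 13.5 MHz.
13.5 MHz ≤ fs/2 = 26.5 MHz, appears at 13.5 MHz.
66.5 MHz mod fs = 13.5 MHz.
13.5 MHz ≤ fs/2 = 26.5 MHz, appears at 13.5 MHz.
106.5 MHz mod fs = 0.5 MHz.
0.5 MHz ≤ fs/2 = 26.5 MHz, appears at 0.5 MHz.
66.5 MHz and 119.5 MHz both map to 13.5 MHz.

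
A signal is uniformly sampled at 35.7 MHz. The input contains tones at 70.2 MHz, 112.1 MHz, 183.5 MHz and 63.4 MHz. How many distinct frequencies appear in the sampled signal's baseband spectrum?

fs/2 = 17.85 MHz.
70.2 MHz mod fs = 34.5 MHz.
34.5 MHz > fs/2 = 17.85 MHz, folds to fs − 34.5 MHz = 1.2 MHz.
112.1 MHz mod fs = 5 MHz.
5 MHz ≤ fs/2 = 17.85 MHz, appears at 5 MHz.
183.5 MHz mod fs = 5 MHz.
5 MHz ≤ fs/2 = 17.85 MHz, appears at 5 MHz.
63.4 MHz mod fs = 27.7 MHz.
27.7 MHz > fs/2 = 17.85 MHz, folds to fs − 27.7 MHz = 8 MHz.
Distinct values: {1.2 MHz, 5 MHz, 8 MHz} → 3.

3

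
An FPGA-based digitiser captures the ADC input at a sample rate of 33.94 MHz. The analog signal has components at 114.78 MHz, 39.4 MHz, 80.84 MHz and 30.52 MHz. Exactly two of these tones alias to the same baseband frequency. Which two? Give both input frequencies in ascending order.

fs/2 = 16.97 MHz.
114.78 MHz mod fs = 12.96 MHz.
12.96 MHz ≤ fs/2 = 16.97 MHz, appears at 12.96 MHz.
39.4 MHz mod fs = 5.46 MHz.
5.46 MHz ≤ fs/2 = 16.97 MHz, appears at 5.46 MHz.
80.84 MHz mod fs = 12.96 MHz.
12.96 MHz ≤ fs/2 = 16.97 MHz, appears at 12.96 MHz.
30.52 MHz > fs/2 = 16.97 MHz, folds to fs − 30.52 MHz = 3.42 MHz.
80.84 MHz and 114.78 MHz both map to 12.96 MHz.

80.84 MHz, 114.78 MHz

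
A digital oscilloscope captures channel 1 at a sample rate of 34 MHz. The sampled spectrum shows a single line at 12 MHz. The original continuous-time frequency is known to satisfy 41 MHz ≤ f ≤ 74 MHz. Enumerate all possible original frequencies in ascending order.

Frequencies that alias to 12 MHz are k·fs ± 12 MHz for integer k ≥ 0.
k=0: 12 MHz.
k=1: 22 MHz, 46 MHz.
k=2: 56 MHz, 80 MHz.
k=3: 90 MHz, 114 MHz.
Within [41 MHz, 74 MHz]: 46 MHz, 56 MHz.

46 MHz, 56 MHz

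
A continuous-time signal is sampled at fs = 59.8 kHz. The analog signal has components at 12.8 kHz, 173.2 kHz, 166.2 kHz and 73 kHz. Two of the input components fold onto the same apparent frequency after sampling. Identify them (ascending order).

73 kHz, 166.2 kHz

fs/2 = 29.9 kHz.
12.8 kHz ≤ fs/2 = 29.9 kHz, passes unchanged.
173.2 kHz mod fs = 53.6 kHz.
53.6 kHz > fs/2 = 29.9 kHz, folds to fs − 53.6 kHz = 6.2 kHz.
166.2 kHz mod fs = 46.6 kHz.
46.6 kHz > fs/2 = 29.9 kHz, folds to fs − 46.6 kHz = 13.2 kHz.
73 kHz mod fs = 13.2 kHz.
13.2 kHz ≤ fs/2 = 29.9 kHz, appears at 13.2 kHz.
73 kHz and 166.2 kHz both map to 13.2 kHz.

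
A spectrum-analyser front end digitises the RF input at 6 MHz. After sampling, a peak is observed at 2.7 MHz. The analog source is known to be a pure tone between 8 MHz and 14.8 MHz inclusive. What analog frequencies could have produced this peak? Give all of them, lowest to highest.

Frequencies that alias to 2.7 MHz are k·fs ± 2.7 MHz for integer k ≥ 0.
k=0: 2.7 MHz.
k=1: 3.3 MHz, 8.7 MHz.
k=2: 9.3 MHz, 14.7 MHz.
k=3: 15.3 MHz, 20.7 MHz.
Within [8 MHz, 14.8 MHz]: 8.7 MHz, 9.3 MHz, 14.7 MHz.

8.7 MHz, 9.3 MHz, 14.7 MHz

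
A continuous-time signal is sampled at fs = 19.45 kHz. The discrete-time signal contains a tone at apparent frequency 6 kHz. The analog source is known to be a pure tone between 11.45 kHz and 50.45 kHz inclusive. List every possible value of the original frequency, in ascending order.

13.45 kHz, 25.45 kHz, 32.9 kHz, 44.9 kHz

Frequencies that alias to 6 kHz are k·fs ± 6 kHz for integer k ≥ 0.
k=0: 6 kHz.
k=1: 13.45 kHz, 25.45 kHz.
k=2: 32.9 kHz, 44.9 kHz.
k=3: 52.35 kHz, 64.35 kHz.
Within [11.45 kHz, 50.45 kHz]: 13.45 kHz, 25.45 kHz, 32.9 kHz, 44.9 kHz.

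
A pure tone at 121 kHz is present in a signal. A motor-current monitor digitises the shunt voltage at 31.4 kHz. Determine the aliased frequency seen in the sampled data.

4.6 kHz

121 kHz mod fs = 26.8 kHz.
26.8 kHz > fs/2 = 15.7 kHz, folds to fs − 26.8 kHz = 4.6 kHz.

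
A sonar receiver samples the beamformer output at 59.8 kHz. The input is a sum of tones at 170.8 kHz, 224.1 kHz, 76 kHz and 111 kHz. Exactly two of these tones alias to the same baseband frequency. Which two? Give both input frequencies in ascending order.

fs/2 = 29.9 kHz.
170.8 kHz mod fs = 51.2 kHz.
51.2 kHz > fs/2 = 29.9 kHz, folds to fs − 51.2 kHz = 8.6 kHz.
224.1 kHz mod fs = 44.7 kHz.
44.7 kHz > fs/2 = 29.9 kHz, folds to fs − 44.7 kHz = 15.1 kHz.
76 kHz mod fs = 16.2 kHz.
16.2 kHz ≤ fs/2 = 29.9 kHz, appears at 16.2 kHz.
111 kHz mod fs = 51.2 kHz.
51.2 kHz > fs/2 = 29.9 kHz, folds to fs − 51.2 kHz = 8.6 kHz.
111 kHz and 170.8 kHz both map to 8.6 kHz.

111 kHz, 170.8 kHz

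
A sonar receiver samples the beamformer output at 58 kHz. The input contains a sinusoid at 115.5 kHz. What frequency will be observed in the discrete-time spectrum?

0.5 kHz

115.5 kHz mod fs = 57.5 kHz.
57.5 kHz > fs/2 = 29 kHz, folds to fs − 57.5 kHz = 0.5 kHz.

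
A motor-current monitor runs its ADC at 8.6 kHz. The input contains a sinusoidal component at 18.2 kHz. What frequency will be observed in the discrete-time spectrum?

1 kHz

18.2 kHz mod fs = 1 kHz.
1 kHz ≤ fs/2 = 4.3 kHz, appears at 1 kHz.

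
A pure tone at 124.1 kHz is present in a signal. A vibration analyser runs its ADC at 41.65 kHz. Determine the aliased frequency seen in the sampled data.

124.1 kHz mod fs = 40.8 kHz.
40.8 kHz > fs/2 = 20.825 kHz, folds to fs − 40.8 kHz = 0.85 kHz.

0.85 kHz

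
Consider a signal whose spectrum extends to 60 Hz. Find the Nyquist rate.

Nyquist rate = 2 × 60 Hz = 120 Hz.

120 Hz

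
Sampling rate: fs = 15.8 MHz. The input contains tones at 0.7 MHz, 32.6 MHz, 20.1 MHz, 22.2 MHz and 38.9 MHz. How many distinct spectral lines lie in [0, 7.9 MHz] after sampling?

fs/2 = 7.9 MHz.
0.7 MHz ≤ fs/2 = 7.9 MHz, passes unchanged.
32.6 MHz mod fs = 1 MHz.
1 MHz ≤ fs/2 = 7.9 MHz, appears at 1 MHz.
20.1 MHz mod fs = 4.3 MHz.
4.3 MHz ≤ fs/2 = 7.9 MHz, appears at 4.3 MHz.
22.2 MHz mod fs = 6.4 MHz.
6.4 MHz ≤ fs/2 = 7.9 MHz, appears at 6.4 MHz.
38.9 MHz mod fs = 7.3 MHz.
7.3 MHz ≤ fs/2 = 7.9 MHz, appears at 7.3 MHz.
Distinct values: {0.7 MHz, 1 MHz, 4.3 MHz, 6.4 MHz, 7.3 MHz} → 5.

5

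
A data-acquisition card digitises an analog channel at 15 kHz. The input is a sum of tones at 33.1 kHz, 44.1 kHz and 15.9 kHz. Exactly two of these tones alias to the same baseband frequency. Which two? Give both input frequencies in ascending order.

fs/2 = 7.5 kHz.
33.1 kHz mod fs = 3.1 kHz.
3.1 kHz ≤ fs/2 = 7.5 kHz, appears at 3.1 kHz.
44.1 kHz mod fs = 14.1 kHz.
14.1 kHz > fs/2 = 7.5 kHz, folds to fs − 14.1 kHz = 0.9 kHz.
15.9 kHz mod fs = 0.9 kHz.
0.9 kHz ≤ fs/2 = 7.5 kHz, appears at 0.9 kHz.
15.9 kHz and 44.1 kHz both map to 0.9 kHz.

15.9 kHz, 44.1 kHz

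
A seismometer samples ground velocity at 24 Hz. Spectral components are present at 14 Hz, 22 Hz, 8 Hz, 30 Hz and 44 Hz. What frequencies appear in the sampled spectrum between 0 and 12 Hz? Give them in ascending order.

fs/2 = 12 Hz.
14 Hz > fs/2 = 12 Hz, folds to fs − 14 Hz = 10 Hz.
22 Hz > fs/2 = 12 Hz, folds to fs − 22 Hz = 2 Hz.
8 Hz ≤ fs/2 = 12 Hz, passes unchanged.
30 Hz mod fs = 6 Hz.
6 Hz ≤ fs/2 = 12 Hz, appears at 6 Hz.
44 Hz mod fs = 20 Hz.
20 Hz > fs/2 = 12 Hz, folds to fs − 20 Hz = 4 Hz.
Distinct values: {2 Hz, 4 Hz, 6 Hz, 8 Hz, 10 Hz}.

2 Hz, 4 Hz, 6 Hz, 8 Hz, 10 Hz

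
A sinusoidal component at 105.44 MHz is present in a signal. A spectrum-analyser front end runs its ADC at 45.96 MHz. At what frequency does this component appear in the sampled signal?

13.52 MHz

105.44 MHz mod fs = 13.52 MHz.
13.52 MHz ≤ fs/2 = 22.98 MHz, appears at 13.52 MHz.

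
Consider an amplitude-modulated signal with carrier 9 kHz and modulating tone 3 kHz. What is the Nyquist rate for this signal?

AM sidebands sit at fc ± fm = 6 kHz and 12 kHz.
Highest-frequency component: 12 kHz.
Nyquist rate = 2 × 12 kHz = 24 kHz.

24 kHz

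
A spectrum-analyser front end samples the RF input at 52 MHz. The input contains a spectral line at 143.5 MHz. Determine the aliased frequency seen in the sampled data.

143.5 MHz mod fs = 39.5 MHz.
39.5 MHz > fs/2 = 26 MHz, folds to fs − 39.5 MHz = 12.5 MHz.

12.5 MHz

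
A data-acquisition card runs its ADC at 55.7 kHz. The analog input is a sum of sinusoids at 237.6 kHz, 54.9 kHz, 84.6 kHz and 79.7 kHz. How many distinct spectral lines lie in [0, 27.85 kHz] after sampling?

4

fs/2 = 27.85 kHz.
237.6 kHz mod fs = 14.8 kHz.
14.8 kHz ≤ fs/2 = 27.85 kHz, appears at 14.8 kHz.
54.9 kHz > fs/2 = 27.85 kHz, folds to fs − 54.9 kHz = 0.8 kHz.
84.6 kHz mod fs = 28.9 kHz.
28.9 kHz > fs/2 = 27.85 kHz, folds to fs − 28.9 kHz = 26.8 kHz.
79.7 kHz mod fs = 24 kHz.
24 kHz ≤ fs/2 = 27.85 kHz, appears at 24 kHz.
Distinct values: {0.8 kHz, 14.8 kHz, 24 kHz, 26.8 kHz} → 4.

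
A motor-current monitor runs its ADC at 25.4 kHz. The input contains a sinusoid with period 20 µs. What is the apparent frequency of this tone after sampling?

0.8 kHz

T = 20 µs → f = 1/T = 50 kHz.
50 kHz mod fs = 24.6 kHz.
24.6 kHz > fs/2 = 12.7 kHz, folds to fs − 24.6 kHz = 0.8 kHz.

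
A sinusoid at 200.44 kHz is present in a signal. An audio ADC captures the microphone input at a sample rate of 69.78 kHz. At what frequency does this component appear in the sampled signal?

8.9 kHz

200.44 kHz mod fs = 60.88 kHz.
60.88 kHz > fs/2 = 34.89 kHz, folds to fs − 60.88 kHz = 8.9 kHz.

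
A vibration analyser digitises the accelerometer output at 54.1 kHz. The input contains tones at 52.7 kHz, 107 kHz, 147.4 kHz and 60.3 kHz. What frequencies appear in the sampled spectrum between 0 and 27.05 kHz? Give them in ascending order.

1.2 kHz, 1.4 kHz, 6.2 kHz, 14.9 kHz

fs/2 = 27.05 kHz.
52.7 kHz > fs/2 = 27.05 kHz, folds to fs − 52.7 kHz = 1.4 kHz.
107 kHz mod fs = 52.9 kHz.
52.9 kHz > fs/2 = 27.05 kHz, folds to fs − 52.9 kHz = 1.2 kHz.
147.4 kHz mod fs = 39.2 kHz.
39.2 kHz > fs/2 = 27.05 kHz, folds to fs − 39.2 kHz = 14.9 kHz.
60.3 kHz mod fs = 6.2 kHz.
6.2 kHz ≤ fs/2 = 27.05 kHz, appears at 6.2 kHz.
Distinct values: {1.2 kHz, 1.4 kHz, 6.2 kHz, 14.9 kHz}.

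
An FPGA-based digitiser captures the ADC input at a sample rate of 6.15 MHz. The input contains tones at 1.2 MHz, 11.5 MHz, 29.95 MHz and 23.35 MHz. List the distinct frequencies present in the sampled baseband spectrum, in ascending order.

0.8 MHz, 1.2 MHz, 1.25 MHz

fs/2 = 3.075 MHz.
1.2 MHz ≤ fs/2 = 3.075 MHz, passes unchanged.
11.5 MHz mod fs = 5.35 MHz.
5.35 MHz > fs/2 = 3.075 MHz, folds to fs − 5.35 MHz = 0.8 MHz.
29.95 MHz mod fs = 5.35 MHz.
5.35 MHz > fs/2 = 3.075 MHz, folds to fs − 5.35 MHz = 0.8 MHz.
23.35 MHz mod fs = 4.9 MHz.
4.9 MHz > fs/2 = 3.075 MHz, folds to fs − 4.9 MHz = 1.25 MHz.
Distinct values: {0.8 MHz, 1.2 MHz, 1.25 MHz}.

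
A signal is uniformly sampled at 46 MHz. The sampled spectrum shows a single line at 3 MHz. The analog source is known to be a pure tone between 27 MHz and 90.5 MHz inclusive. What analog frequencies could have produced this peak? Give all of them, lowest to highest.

43 MHz, 49 MHz, 89 MHz

Frequencies that alias to 3 MHz are k·fs ± 3 MHz for integer k ≥ 0.
k=0: 3 MHz.
k=1: 43 MHz, 49 MHz.
k=2: 89 MHz, 95 MHz.
k=3: 135 MHz, 141 MHz.
Within [27 MHz, 90.5 MHz]: 43 MHz, 49 MHz, 89 MHz.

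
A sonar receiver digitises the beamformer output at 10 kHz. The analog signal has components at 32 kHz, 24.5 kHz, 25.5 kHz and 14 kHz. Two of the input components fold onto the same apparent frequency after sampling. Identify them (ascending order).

fs/2 = 5 kHz.
32 kHz mod fs = 2 kHz.
2 kHz ≤ fs/2 = 5 kHz, appears at 2 kHz.
24.5 kHz mod fs = 4.5 kHz.
4.5 kHz ≤ fs/2 = 5 kHz, appears at 4.5 kHz.
25.5 kHz mod fs = 5.5 kHz.
5.5 kHz > fs/2 = 5 kHz, folds to fs − 5.5 kHz = 4.5 kHz.
14 kHz mod fs = 4 kHz.
4 kHz ≤ fs/2 = 5 kHz, appears at 4 kHz.
24.5 kHz and 25.5 kHz both map to 4.5 kHz.

24.5 kHz, 25.5 kHz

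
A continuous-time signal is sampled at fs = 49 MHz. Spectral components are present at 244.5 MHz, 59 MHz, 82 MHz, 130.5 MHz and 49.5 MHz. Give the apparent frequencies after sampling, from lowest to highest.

0.5 MHz, 10 MHz, 16 MHz, 16.5 MHz

fs/2 = 24.5 MHz.
244.5 MHz mod fs = 48.5 MHz.
48.5 MHz > fs/2 = 24.5 MHz, folds to fs − 48.5 MHz = 0.5 MHz.
59 MHz mod fs = 10 MHz.
10 MHz ≤ fs/2 = 24.5 MHz, appears at 10 MHz.
82 MHz mod fs = 33 MHz.
33 MHz > fs/2 = 24.5 MHz, folds to fs − 33 MHz = 16 MHz.
130.5 MHz mod fs = 32.5 MHz.
32.5 MHz > fs/2 = 24.5 MHz, folds to fs − 32.5 MHz = 16.5 MHz.
49.5 MHz mod fs = 0.5 MHz.
0.5 MHz ≤ fs/2 = 24.5 MHz, appears at 0.5 MHz.
Distinct values: {0.5 MHz, 10 MHz, 16 MHz, 16.5 MHz}.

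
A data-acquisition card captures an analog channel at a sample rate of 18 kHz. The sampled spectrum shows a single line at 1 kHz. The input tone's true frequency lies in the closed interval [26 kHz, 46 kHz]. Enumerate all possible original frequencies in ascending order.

35 kHz, 37 kHz

Frequencies that alias to 1 kHz are k·fs ± 1 kHz for integer k ≥ 0.
k=0: 1 kHz.
k=1: 17 kHz, 19 kHz.
k=2: 35 kHz, 37 kHz.
k=3: 53 kHz, 55 kHz.
Within [26 kHz, 46 kHz]: 35 kHz, 37 kHz.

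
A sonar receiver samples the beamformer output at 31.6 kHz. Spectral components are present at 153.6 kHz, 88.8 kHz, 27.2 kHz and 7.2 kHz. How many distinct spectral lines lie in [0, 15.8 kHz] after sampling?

fs/2 = 15.8 kHz.
153.6 kHz mod fs = 27.2 kHz.
27.2 kHz > fs/2 = 15.8 kHz, folds to fs − 27.2 kHz = 4.4 kHz.
88.8 kHz mod fs = 25.6 kHz.
25.6 kHz > fs/2 = 15.8 kHz, folds to fs − 25.6 kHz = 6 kHz.
27.2 kHz > fs/2 = 15.8 kHz, folds to fs − 27.2 kHz = 4.4 kHz.
7.2 kHz ≤ fs/2 = 15.8 kHz, passes unchanged.
Distinct values: {4.4 kHz, 6 kHz, 7.2 kHz} → 3.

3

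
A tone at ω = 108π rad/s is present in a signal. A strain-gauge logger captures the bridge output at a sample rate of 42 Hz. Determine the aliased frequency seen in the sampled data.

ω = 108π rad/s → f = ω/(2π) = 54 Hz.
54 Hz mod fs = 12 Hz.
12 Hz ≤ fs/2 = 21 Hz, appears at 12 Hz.

12 Hz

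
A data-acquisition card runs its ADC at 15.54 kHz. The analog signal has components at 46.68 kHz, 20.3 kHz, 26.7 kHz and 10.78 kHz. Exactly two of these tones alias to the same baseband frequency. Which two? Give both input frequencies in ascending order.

fs/2 = 7.77 kHz.
46.68 kHz mod fs = 0.06 kHz.
0.06 kHz ≤ fs/2 = 7.77 kHz, appears at 0.06 kHz.
20.3 kHz mod fs = 4.76 kHz.
4.76 kHz ≤ fs/2 = 7.77 kHz, appears at 4.76 kHz.
26.7 kHz mod fs = 11.16 kHz.
11.16 kHz > fs/2 = 7.77 kHz, folds to fs − 11.16 kHz = 4.38 kHz.
10.78 kHz > fs/2 = 7.77 kHz, folds to fs − 10.78 kHz = 4.76 kHz.
10.78 kHz and 20.3 kHz both map to 4.76 kHz.

10.78 kHz, 20.3 kHz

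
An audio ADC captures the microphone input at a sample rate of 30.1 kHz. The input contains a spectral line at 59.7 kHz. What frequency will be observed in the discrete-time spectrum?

0.5 kHz

59.7 kHz mod fs = 29.6 kHz.
29.6 kHz > fs/2 = 15.05 kHz, folds to fs − 29.6 kHz = 0.5 kHz.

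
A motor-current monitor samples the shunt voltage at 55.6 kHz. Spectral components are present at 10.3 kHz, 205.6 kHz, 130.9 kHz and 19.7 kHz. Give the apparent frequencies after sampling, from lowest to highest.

fs/2 = 27.8 kHz.
10.3 kHz ≤ fs/2 = 27.8 kHz, passes unchanged.
205.6 kHz mod fs = 38.8 kHz.
38.8 kHz > fs/2 = 27.8 kHz, folds to fs − 38.8 kHz = 16.8 kHz.
130.9 kHz mod fs = 19.7 kHz.
19.7 kHz ≤ fs/2 = 27.8 kHz, appears at 19.7 kHz.
19.7 kHz ≤ fs/2 = 27.8 kHz, passes unchanged.
Distinct values: {10.3 kHz, 16.8 kHz, 19.7 kHz}.

10.3 kHz, 16.8 kHz, 19.7 kHz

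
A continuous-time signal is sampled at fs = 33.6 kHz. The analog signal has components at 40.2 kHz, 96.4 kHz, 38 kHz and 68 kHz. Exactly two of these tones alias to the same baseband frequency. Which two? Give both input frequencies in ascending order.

fs/2 = 16.8 kHz.
40.2 kHz mod fs = 6.6 kHz.
6.6 kHz ≤ fs/2 = 16.8 kHz, appears at 6.6 kHz.
96.4 kHz mod fs = 29.2 kHz.
29.2 kHz > fs/2 = 16.8 kHz, folds to fs − 29.2 kHz = 4.4 kHz.
38 kHz mod fs = 4.4 kHz.
4.4 kHz ≤ fs/2 = 16.8 kHz, appears at 4.4 kHz.
68 kHz mod fs = 0.8 kHz.
0.8 kHz ≤ fs/2 = 16.8 kHz, appears at 0.8 kHz.
38 kHz and 96.4 kHz both map to 4.4 kHz.

38 kHz, 96.4 kHz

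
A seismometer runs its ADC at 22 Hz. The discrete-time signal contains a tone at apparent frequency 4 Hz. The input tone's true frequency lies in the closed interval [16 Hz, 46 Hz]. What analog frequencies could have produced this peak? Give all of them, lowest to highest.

Frequencies that alias to 4 Hz are k·fs ± 4 Hz for integer k ≥ 0.
k=0: 4 Hz.
k=1: 18 Hz, 26 Hz.
k=2: 40 Hz, 48 Hz.
k=3: 62 Hz, 70 Hz.
Within [16 Hz, 46 Hz]: 18 Hz, 26 Hz, 40 Hz.

18 Hz, 26 Hz, 40 Hz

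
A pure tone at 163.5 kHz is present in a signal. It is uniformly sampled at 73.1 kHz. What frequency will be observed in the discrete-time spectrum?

163.5 kHz mod fs = 17.3 kHz.
17.3 kHz ≤ fs/2 = 36.55 kHz, appears at 17.3 kHz.

17.3 kHz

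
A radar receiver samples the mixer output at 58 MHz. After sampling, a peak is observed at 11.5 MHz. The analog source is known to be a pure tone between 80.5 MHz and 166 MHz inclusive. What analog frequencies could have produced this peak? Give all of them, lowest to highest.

Frequencies that alias to 11.5 MHz are k·fs ± 11.5 MHz for integer k ≥ 0.
k=0: 11.5 MHz.
k=1: 46.5 MHz, 69.5 MHz.
k=2: 104.5 MHz, 127.5 MHz.
k=3: 162.5 MHz, 185.5 MHz.
k=4: 220.5 MHz, 243.5 MHz.
Within [80.5 MHz, 166 MHz]: 104.5 MHz, 127.5 MHz, 162.5 MHz.

104.5 MHz, 127.5 MHz, 162.5 MHz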